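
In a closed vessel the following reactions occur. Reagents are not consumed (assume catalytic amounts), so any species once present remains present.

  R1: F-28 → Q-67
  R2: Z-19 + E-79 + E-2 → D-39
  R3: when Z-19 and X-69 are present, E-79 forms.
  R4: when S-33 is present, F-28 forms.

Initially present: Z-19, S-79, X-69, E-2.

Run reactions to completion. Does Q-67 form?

Q-67 would need F-28 (R1), but F-28 never forms.

No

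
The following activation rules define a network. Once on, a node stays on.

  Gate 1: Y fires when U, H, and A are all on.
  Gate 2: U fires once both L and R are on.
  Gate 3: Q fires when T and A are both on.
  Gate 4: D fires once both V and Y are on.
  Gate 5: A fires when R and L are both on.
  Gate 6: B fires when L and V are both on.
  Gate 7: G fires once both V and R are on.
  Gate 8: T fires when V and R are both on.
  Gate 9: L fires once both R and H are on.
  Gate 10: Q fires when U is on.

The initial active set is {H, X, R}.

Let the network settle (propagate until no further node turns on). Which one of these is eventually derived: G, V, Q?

Gate 9: R and H on → L on.
L and R are on, so U fires (Gate 2).
Gate 10: U on → Q on.
G would need V and R (Gate 7), but V never turns on. No rule produces V, and it is not given.

Q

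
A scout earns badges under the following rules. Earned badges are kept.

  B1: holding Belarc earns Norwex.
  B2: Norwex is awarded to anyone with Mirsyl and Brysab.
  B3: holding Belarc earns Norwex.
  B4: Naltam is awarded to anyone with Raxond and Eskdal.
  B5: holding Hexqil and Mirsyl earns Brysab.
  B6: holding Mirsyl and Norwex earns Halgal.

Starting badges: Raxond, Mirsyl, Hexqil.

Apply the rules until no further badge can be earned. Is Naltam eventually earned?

Naltam would need Raxond and Eskdal (B4), but Eskdal is never earned.

No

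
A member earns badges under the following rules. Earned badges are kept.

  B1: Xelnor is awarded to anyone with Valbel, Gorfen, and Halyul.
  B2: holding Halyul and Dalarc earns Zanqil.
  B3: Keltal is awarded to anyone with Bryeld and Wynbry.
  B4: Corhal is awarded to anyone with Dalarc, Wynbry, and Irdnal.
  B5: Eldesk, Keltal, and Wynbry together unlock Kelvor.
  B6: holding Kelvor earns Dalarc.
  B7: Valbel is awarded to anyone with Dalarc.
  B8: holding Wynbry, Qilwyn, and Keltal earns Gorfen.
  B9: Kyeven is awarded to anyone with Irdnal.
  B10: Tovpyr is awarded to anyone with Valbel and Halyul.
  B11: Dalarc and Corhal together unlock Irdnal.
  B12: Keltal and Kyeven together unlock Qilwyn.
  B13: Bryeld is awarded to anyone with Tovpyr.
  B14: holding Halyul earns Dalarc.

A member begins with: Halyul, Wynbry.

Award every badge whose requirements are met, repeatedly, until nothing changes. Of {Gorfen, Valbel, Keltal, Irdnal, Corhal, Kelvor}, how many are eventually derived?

With Halyul, Dalarc is earned (B14).
With Dalarc, Valbel is earned (B7).
With Valbel and Halyul, Tovpyr is earned (B10).
With Tovpyr, Bryeld is earned (B13).
With Bryeld and Wynbry, Keltal is earned (B3).
Gorfen would need Wynbry, Qilwyn, and Keltal (B8), but Qilwyn is never earned.
Valbel: reached.
Keltal: reached.
Irdnal would need Dalarc and Corhal (B11), but Corhal is never earned.
Corhal would need Dalarc, Wynbry, and Irdnal (B4), but Irdnal is never earned.
Kelvor would need Eldesk, Keltal, and Wynbry (B5), but Eldesk is never earned.
Reached: Valbel and Keltal — 2 of the 6.

2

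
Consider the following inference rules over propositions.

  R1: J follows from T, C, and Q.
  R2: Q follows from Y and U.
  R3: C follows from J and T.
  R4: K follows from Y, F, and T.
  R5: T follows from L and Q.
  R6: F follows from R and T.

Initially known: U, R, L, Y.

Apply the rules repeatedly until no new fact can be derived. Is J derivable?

J would need T, C, and Q (R1), but C is never established.

No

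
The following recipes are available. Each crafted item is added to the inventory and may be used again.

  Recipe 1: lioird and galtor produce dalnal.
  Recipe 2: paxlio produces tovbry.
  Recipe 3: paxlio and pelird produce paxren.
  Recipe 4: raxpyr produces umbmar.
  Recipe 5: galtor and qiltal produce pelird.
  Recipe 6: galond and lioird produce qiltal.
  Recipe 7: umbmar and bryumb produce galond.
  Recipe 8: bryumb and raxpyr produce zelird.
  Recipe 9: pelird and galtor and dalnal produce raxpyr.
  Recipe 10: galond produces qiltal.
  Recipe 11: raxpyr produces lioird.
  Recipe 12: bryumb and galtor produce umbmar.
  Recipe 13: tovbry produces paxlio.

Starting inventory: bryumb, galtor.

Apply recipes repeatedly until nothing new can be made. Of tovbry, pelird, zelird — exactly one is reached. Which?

pelird

bryumb and galtor → umbmar (Recipe 12).
umbmar and bryumb → galond (Recipe 7).
galond → qiltal (Recipe 10).
Using Recipe 5, galtor and qiltal make pelird.
tovbry would need paxlio (Recipe 2), but paxlio is never obtained. zelird would need bryumb and raxpyr (Recipe 8), but raxpyr is never obtained.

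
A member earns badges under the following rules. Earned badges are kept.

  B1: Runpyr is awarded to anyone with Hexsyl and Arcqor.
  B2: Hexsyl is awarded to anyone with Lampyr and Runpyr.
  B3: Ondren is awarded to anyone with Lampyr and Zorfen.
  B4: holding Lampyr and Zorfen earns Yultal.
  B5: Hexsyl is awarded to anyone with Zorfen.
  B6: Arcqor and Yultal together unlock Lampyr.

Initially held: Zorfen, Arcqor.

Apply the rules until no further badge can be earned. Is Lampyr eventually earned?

Lampyr would need Arcqor and Yultal (B6), but Yultal is never earned.

No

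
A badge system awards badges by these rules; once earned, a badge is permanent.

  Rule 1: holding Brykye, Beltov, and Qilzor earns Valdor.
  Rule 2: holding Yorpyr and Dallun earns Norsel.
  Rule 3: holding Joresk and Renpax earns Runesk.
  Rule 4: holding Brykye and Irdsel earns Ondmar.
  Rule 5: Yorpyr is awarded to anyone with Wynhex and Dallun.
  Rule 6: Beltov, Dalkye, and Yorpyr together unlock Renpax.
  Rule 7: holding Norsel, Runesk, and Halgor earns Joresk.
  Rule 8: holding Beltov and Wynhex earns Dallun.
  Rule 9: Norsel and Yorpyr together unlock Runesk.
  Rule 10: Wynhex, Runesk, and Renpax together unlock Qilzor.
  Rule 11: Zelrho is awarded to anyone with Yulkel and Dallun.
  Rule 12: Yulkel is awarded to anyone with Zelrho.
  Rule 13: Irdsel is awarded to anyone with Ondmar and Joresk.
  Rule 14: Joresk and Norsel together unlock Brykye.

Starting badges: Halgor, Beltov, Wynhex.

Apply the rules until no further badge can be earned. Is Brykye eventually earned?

With Beltov and Wynhex, Dallun is earned (Rule 8).
With Wynhex and Dallun, Yorpyr is earned (Rule 5).
With Yorpyr and Dallun, Norsel is earned (Rule 2).
With Norsel and Yorpyr, Runesk is earned (Rule 9).
With Norsel, Runesk, and Halgor, Joresk is earned (Rule 7).
With Joresk and Norsel, Brykye is earned (Rule 14).

Yes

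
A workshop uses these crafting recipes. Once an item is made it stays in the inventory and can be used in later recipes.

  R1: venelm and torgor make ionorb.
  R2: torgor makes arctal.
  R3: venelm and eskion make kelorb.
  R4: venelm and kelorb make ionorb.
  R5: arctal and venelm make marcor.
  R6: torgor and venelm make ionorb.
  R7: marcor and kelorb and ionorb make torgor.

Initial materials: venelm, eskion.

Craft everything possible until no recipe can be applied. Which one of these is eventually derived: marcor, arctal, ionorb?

venelm and eskion → kelorb (R3).
venelm and kelorb → ionorb (R4).
marcor would need arctal and venelm (R5), but arctal is never obtained. arctal would need torgor (R2), but torgor is never obtained.

ionorb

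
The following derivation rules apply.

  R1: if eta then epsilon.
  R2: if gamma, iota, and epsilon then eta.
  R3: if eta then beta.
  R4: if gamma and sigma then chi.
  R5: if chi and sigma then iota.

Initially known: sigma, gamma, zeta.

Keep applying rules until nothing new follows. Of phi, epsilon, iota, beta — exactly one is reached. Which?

iota

gamma and sigma hold, so chi follows (R4).
From chi and sigma, R5 gives iota.
epsilon would need eta (R1), but eta is never established. beta would need eta (R3), but eta is never established. No rule produces phi, and it is not given.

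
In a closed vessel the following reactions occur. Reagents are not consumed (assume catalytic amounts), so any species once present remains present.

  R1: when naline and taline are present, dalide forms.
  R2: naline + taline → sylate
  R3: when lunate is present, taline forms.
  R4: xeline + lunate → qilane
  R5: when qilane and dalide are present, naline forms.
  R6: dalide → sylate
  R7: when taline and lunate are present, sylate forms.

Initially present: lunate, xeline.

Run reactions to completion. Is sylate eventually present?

Yes

lunate present → taline forms (R3).
taline and lunate present → sylate forms (R7).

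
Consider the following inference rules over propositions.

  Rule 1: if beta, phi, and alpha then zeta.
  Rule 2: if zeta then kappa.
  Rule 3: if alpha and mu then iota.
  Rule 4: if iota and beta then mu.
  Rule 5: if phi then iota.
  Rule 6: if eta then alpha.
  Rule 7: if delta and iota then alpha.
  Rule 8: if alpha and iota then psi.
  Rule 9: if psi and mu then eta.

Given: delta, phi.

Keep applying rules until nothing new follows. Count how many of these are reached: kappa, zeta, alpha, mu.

1

From phi, Rule 5 gives iota.
From delta and iota, Rule 7 gives alpha.
kappa would need zeta (Rule 2), but zeta is never established.
zeta would need beta, phi, and alpha (Rule 1), but beta is never established.
alpha: reached.
mu would need iota and beta (Rule 4), but beta is never established.
Reached: alpha — 1 of the 4.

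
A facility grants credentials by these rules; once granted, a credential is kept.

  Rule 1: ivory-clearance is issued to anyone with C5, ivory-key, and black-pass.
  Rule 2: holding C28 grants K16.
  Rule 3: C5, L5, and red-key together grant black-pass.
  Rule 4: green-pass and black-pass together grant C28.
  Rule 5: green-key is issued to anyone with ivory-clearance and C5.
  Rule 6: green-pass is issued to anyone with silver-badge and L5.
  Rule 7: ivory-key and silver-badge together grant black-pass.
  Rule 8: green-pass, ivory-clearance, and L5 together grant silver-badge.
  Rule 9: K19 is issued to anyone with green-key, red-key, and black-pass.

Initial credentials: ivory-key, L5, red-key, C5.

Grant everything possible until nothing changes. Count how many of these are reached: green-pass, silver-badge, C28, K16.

green-pass would need silver-badge and L5 (Rule 6), but silver-badge is never granted.
silver-badge would need green-pass, ivory-clearance, and L5 (Rule 8), but green-pass is never granted.
C28 would need green-pass and black-pass (Rule 4), but green-pass is never granted.
K16 would need C28 (Rule 2), but C28 is never granted.
None of the 4 are reached.

0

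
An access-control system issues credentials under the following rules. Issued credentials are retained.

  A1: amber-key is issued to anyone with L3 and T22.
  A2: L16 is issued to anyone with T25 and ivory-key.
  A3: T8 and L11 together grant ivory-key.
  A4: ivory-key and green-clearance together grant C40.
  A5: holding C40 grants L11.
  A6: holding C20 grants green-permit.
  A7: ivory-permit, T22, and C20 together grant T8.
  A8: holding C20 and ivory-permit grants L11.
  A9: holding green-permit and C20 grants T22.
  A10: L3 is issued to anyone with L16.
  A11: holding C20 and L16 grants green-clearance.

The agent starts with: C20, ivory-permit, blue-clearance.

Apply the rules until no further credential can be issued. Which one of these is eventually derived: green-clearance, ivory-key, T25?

Holding C20 grants green-permit (A6).
Holding C20 and ivory-permit grants L11 (A8).
Holding green-permit and C20 grants T22 (A9).
Holding ivory-permit, T22, and C20 grants T8 (A7).
Holding T8 and L11 grants ivory-key (A3).
green-clearance would need C20 and L16 (A11), but L16 is never granted. No rule produces T25, and it is not given.

ivory-key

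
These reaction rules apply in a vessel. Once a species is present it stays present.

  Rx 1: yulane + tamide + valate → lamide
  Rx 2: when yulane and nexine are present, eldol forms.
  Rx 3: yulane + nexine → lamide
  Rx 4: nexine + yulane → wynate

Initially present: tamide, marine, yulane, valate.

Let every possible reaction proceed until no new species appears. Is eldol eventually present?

eldol would need yulane and nexine (Rx 2), but nexine never forms.

No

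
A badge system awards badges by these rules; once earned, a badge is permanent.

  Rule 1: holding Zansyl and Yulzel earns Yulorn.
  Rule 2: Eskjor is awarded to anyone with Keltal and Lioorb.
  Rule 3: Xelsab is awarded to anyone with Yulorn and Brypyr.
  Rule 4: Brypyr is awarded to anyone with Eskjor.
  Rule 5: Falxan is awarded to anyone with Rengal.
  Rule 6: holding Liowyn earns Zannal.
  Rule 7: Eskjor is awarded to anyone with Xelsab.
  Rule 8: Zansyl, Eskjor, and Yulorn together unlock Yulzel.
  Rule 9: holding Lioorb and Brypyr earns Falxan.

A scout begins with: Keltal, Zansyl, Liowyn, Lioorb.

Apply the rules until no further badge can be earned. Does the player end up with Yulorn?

No

Yulorn would need Zansyl and Yulzel (Rule 1), but Yulzel is never earned.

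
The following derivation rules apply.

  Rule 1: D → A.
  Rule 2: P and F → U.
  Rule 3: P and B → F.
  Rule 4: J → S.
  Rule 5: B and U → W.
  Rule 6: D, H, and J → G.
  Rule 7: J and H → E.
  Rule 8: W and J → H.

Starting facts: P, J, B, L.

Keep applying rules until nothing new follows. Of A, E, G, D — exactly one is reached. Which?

P and B hold, so F follows (Rule 3).
P and F hold, so U follows (Rule 2).
B and U hold, so W follows (Rule 5).
W and J hold, so H follows (Rule 8).
From J and H, Rule 7 gives E.
A would need D (Rule 1), but D is never established. G would need D, H, and J (Rule 6), but D is never established. No rule produces D, and it is not given.

E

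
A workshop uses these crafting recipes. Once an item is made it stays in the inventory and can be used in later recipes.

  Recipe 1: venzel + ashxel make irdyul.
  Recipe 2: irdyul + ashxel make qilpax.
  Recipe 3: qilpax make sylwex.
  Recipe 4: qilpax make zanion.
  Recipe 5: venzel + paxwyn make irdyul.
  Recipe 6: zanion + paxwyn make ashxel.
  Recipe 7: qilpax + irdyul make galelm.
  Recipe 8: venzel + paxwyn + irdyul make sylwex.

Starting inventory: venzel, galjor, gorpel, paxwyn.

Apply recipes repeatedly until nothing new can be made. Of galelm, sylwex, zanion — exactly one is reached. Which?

venzel + paxwyn → irdyul (Recipe 5).
Using Recipe 8, venzel, paxwyn, and irdyul make sylwex.
zanion would need qilpax (Recipe 4), but qilpax is never obtained. galelm would need qilpax and irdyul (Recipe 7), but qilpax is never obtained.

sylwex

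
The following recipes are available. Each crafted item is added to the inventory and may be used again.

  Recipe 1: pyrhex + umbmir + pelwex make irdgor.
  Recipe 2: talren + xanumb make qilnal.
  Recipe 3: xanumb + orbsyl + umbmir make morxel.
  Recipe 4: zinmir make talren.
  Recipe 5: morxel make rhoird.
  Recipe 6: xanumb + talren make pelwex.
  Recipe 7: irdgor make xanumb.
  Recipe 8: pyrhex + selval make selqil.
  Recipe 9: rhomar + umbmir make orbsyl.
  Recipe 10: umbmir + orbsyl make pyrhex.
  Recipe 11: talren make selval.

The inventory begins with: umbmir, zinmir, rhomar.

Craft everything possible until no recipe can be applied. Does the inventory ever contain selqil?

Yes

rhomar + umbmir → orbsyl (Recipe 9).
zinmir → talren (Recipe 4).
talren → selval (Recipe 11).
umbmir + orbsyl → pyrhex (Recipe 10).
pyrhex + selval → selqil (Recipe 8).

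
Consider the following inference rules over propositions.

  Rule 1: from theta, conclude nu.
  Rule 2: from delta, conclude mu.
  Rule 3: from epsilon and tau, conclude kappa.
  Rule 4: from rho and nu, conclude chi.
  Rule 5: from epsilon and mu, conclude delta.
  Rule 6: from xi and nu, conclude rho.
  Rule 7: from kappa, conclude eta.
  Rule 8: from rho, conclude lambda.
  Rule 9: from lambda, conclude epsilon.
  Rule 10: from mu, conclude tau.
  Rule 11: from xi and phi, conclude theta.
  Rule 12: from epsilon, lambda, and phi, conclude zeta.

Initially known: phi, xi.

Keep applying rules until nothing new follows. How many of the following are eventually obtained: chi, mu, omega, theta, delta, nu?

From xi and phi, Rule 11 gives theta.
theta holds, so nu follows (Rule 1).
xi and nu hold, so rho follows (Rule 6).
rho and nu hold, so chi follows (Rule 4).
chi: reached.
mu would need delta (Rule 2), but delta is never established.
No rule produces omega, and it is not given.
theta: reached.
delta would need epsilon and mu (Rule 5), but mu is never established.
nu: reached.
Reached: chi, theta, and nu — 3 of the 6.

3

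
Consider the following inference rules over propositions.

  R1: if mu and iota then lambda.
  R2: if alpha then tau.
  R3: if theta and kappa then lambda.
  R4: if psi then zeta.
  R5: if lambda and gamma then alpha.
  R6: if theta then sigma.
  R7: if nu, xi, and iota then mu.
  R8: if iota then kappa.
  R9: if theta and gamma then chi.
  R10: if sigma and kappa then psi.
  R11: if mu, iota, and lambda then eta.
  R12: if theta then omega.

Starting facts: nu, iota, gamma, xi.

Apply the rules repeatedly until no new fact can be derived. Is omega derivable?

omega would need theta (R12), but theta is never established.

No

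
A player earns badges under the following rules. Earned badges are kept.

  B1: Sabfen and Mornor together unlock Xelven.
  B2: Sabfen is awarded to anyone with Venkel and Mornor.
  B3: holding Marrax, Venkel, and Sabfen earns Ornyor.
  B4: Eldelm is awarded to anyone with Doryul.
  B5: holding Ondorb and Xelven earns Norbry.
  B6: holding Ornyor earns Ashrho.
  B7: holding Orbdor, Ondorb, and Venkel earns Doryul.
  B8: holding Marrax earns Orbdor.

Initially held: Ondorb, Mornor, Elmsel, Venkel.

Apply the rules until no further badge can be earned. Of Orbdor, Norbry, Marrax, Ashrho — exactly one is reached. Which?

With Venkel and Mornor, Sabfen is earned (B2).
With Sabfen and Mornor, Xelven is earned (B1).
With Ondorb and Xelven, Norbry is earned (B5).
No rule produces Marrax, and it is not given. Orbdor would need Marrax (B8), but Marrax is never earned. Ashrho would need Ornyor (B6), but Ornyor is never earned.

Norbry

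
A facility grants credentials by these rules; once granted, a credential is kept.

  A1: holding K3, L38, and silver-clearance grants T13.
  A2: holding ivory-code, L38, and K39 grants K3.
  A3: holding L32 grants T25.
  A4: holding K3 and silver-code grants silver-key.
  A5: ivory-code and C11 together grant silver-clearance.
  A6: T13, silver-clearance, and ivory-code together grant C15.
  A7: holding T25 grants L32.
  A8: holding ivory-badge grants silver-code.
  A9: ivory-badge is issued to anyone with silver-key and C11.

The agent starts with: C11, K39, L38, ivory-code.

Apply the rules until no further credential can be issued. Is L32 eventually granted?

L32 would need T25 (A7), but T25 is never granted.

No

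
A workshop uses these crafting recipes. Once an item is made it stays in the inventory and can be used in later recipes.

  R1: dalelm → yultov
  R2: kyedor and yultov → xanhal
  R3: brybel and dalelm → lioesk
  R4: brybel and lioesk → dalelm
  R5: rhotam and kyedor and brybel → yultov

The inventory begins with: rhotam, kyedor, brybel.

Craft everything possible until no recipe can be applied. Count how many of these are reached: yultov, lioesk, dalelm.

Using R5, rhotam, kyedor, and brybel make yultov.
yultov: reached.
lioesk would need brybel and dalelm (R3), but dalelm is never obtained.
dalelm would need brybel and lioesk (R4), but lioesk is never obtained.
Reached: yultov — 1 of the 3.

1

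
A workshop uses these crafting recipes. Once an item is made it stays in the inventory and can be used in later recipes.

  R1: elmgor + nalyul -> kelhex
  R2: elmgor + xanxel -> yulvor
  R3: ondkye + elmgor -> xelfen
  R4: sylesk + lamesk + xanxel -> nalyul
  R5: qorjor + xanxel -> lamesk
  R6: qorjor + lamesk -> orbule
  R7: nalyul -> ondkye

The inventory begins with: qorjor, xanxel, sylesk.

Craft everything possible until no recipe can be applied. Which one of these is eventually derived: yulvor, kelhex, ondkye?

qorjor + xanxel -> lamesk (R5).
sylesk + lamesk + xanxel -> nalyul (R4).
Using R7, nalyul makes ondkye.
yulvor would need elmgor and xanxel (R2), but elmgor is never obtained. kelhex would need elmgor and nalyul (R1), but elmgor is never obtained.

ondkye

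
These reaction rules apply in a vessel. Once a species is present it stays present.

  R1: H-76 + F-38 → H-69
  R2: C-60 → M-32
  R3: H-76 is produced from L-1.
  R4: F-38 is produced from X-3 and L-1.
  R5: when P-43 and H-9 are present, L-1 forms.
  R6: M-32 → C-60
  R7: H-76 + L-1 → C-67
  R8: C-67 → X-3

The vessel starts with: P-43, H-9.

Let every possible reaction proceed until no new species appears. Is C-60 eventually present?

C-60 would need M-32 (R6), but M-32 never forms.

No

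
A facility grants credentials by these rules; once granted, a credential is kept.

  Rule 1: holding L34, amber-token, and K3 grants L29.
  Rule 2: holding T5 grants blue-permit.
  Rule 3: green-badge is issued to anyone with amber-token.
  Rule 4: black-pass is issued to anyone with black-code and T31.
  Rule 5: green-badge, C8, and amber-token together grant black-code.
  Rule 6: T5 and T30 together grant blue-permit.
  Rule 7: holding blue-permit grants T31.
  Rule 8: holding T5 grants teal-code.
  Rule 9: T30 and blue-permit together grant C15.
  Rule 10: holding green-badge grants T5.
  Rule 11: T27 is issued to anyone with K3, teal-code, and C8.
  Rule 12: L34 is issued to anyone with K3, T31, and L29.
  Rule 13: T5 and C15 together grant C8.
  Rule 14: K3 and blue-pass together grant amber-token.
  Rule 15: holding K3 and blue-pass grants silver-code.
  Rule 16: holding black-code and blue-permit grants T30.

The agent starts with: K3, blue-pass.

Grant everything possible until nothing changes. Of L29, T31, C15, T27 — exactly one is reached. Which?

T31

Holding K3 and blue-pass grants amber-token (Rule 14).
Holding amber-token grants green-badge (Rule 3).
Holding green-badge grants T5 (Rule 10).
Holding T5 grants blue-permit (Rule 2).
Holding blue-permit grants T31 (Rule 7).
L29 would need L34, amber-token, and K3 (Rule 1), but L34 is never granted. C15 would need T30 and blue-permit (Rule 9), but T30 is never granted. T27 would need K3, teal-code, and C8 (Rule 11), but C8 is never granted.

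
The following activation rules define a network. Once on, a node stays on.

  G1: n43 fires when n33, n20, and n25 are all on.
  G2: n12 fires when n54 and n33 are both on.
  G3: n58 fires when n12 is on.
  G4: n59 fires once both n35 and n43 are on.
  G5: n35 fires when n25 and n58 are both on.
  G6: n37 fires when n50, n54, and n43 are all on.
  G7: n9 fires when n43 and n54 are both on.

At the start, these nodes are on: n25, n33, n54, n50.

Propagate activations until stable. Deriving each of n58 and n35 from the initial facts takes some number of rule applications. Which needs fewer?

n58: n54 and n33 are on, so n12 fires (G2). G3: n12 on → n58 on. [2 rule applications]
n35: n54 and n33 are on, so n12 fires (G2). n12 is on, so n58 fires (G3). G5: n25 and n58 on → n35 on. [3 rule applications]
n58 needs fewer.

n58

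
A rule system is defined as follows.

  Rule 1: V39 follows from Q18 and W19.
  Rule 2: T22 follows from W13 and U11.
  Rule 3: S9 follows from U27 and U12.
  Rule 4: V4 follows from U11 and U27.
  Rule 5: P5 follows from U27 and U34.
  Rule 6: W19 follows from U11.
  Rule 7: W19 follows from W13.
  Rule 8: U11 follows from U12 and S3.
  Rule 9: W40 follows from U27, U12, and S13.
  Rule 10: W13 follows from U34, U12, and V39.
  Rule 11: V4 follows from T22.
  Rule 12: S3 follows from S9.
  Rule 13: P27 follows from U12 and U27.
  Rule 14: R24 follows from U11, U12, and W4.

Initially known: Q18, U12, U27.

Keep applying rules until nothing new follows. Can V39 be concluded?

Yes

U27 and U12 hold, so S9 follows (Rule 3).
From S9, Rule 12 gives S3.
U12 and S3 hold, so U11 follows (Rule 8).
U11 holds, so W19 follows (Rule 6).
From Q18 and W19, Rule 1 gives V39.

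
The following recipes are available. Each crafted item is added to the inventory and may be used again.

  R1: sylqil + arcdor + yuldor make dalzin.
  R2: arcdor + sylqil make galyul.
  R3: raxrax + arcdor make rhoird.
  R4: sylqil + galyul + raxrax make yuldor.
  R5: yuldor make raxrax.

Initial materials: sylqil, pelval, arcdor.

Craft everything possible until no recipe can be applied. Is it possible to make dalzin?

No

dalzin would need sylqil, arcdor, and yuldor (R1), but yuldor is never obtained.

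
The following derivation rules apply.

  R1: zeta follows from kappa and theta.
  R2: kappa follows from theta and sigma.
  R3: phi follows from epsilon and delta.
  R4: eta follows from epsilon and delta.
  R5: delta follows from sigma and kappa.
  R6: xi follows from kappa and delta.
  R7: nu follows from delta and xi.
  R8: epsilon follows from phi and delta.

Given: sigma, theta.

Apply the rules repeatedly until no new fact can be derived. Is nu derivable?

theta and sigma hold, so kappa follows (R2).
sigma and kappa hold, so delta follows (R5).
kappa and delta hold, so xi follows (R6).
From delta and xi, R7 gives nu.

Yes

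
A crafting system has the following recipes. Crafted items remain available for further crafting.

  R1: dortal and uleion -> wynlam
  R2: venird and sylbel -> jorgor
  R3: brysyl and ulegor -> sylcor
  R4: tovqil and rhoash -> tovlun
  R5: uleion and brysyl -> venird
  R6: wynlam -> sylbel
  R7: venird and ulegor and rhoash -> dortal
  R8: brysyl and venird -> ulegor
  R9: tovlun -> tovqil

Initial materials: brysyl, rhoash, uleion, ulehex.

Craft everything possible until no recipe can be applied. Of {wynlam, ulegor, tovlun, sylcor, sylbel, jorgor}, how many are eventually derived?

Using R5, uleion and brysyl make venird.
Using R8, brysyl and venird make ulegor.
Using R7, venird, ulegor, and rhoash make dortal.
brysyl and ulegor -> sylcor (R3).
Using R1, dortal and uleion make wynlam.
wynlam -> sylbel (R6).
Using R2, venird and sylbel make jorgor.
wynlam: reached.
ulegor: reached.
tovlun would need tovqil and rhoash (R4), but tovqil is never obtained.
sylcor: reached.
sylbel: reached.
jorgor: reached.
Reached: wynlam, ulegor, sylcor, sylbel, and jorgor — 5 of the 6.

5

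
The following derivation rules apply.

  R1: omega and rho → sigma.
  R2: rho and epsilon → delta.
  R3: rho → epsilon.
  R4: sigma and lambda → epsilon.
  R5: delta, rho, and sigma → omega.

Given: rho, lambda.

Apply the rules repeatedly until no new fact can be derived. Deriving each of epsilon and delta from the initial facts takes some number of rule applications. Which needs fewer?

epsilon: rho holds, so epsilon follows (R3). [1 rule application]
delta: From rho, R3 gives epsilon. From rho and epsilon, R2 gives delta. [2 rule applications]
epsilon needs fewer.

epsilon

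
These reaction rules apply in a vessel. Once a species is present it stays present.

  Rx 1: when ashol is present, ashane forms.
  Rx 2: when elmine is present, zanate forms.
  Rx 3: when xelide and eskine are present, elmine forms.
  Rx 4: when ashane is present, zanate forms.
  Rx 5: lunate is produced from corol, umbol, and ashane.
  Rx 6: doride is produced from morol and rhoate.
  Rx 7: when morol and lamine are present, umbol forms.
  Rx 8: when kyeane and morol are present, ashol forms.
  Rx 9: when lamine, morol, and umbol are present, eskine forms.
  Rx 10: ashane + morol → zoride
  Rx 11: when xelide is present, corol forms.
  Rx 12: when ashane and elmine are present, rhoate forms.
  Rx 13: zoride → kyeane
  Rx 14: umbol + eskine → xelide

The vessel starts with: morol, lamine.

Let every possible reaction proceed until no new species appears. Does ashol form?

No

ashol would need kyeane and morol (Rx 8), but kyeane never forms.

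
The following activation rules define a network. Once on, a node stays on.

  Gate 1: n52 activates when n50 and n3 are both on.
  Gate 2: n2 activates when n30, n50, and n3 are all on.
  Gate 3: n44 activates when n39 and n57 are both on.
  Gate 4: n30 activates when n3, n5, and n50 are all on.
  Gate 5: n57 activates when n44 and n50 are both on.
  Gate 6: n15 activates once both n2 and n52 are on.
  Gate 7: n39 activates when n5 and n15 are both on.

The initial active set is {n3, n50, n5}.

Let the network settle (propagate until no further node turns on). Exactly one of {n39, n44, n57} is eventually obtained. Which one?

n3, n5, and n50 are on, so n30 activates (Gate 4).
Gate 1: n50 and n3 on → n52 on.
Gate 2: n30, n50, and n3 on → n2 on.
n2 and n52 are on, so n15 activates (Gate 6).
Gate 7: n5 and n15 on → n39 on.
n57 would need n44 and n50 (Gate 5), but n44 never turns on. n44 would need n39 and n57 (Gate 3), but n57 never turns on.

n39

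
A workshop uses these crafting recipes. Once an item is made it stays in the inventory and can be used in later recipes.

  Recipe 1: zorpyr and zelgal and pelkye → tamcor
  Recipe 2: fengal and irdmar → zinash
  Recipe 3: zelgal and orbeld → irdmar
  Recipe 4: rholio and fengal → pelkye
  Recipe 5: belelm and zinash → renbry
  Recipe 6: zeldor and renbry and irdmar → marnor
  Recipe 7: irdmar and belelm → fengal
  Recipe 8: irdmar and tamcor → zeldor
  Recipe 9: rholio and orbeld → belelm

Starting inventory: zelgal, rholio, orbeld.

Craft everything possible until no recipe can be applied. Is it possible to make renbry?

Yes

rholio and orbeld → belelm (Recipe 9).
Using Recipe 3, zelgal and orbeld make irdmar.
Using Recipe 7, irdmar and belelm make fengal.
fengal and irdmar → zinash (Recipe 2).
Using Recipe 5, belelm and zinash make renbry.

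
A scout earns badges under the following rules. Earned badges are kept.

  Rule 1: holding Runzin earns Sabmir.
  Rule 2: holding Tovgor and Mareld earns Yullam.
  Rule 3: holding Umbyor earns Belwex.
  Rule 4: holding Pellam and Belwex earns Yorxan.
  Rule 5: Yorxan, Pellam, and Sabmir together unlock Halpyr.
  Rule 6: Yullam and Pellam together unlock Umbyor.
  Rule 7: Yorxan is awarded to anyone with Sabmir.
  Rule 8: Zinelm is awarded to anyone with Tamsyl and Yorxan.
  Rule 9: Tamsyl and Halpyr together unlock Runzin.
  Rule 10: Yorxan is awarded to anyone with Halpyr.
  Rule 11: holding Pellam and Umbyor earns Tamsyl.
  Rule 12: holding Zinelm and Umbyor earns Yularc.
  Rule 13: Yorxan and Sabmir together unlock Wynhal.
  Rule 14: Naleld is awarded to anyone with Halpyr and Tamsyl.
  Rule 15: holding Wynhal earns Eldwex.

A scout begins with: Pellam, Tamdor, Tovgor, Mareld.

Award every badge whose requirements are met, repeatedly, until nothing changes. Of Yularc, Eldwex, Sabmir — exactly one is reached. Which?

With Tovgor and Mareld, Yullam is earned (Rule 2).
With Yullam and Pellam, Umbyor is earned (Rule 6).
With Umbyor, Belwex is earned (Rule 3).
With Pellam and Umbyor, Tamsyl is earned (Rule 11).
With Pellam and Belwex, Yorxan is earned (Rule 4).
With Tamsyl and Yorxan, Zinelm is earned (Rule 8).
With Zinelm and Umbyor, Yularc is earned (Rule 12).
Sabmir would need Runzin (Rule 1), but Runzin is never earned. Eldwex would need Wynhal (Rule 15), but Wynhal is never earned.

Yularc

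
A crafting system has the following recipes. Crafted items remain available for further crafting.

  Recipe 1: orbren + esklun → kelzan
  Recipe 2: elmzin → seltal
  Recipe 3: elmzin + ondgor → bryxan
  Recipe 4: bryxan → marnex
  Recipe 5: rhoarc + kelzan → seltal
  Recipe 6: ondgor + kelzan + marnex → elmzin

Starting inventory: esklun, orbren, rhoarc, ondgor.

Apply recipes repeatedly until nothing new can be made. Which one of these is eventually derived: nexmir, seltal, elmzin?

seltal

orbren + esklun → kelzan (Recipe 1).
Using Recipe 5, rhoarc and kelzan make seltal.
elmzin would need ondgor, kelzan, and marnex (Recipe 6), but marnex is never obtained. No rule produces nexmir, and it is not given.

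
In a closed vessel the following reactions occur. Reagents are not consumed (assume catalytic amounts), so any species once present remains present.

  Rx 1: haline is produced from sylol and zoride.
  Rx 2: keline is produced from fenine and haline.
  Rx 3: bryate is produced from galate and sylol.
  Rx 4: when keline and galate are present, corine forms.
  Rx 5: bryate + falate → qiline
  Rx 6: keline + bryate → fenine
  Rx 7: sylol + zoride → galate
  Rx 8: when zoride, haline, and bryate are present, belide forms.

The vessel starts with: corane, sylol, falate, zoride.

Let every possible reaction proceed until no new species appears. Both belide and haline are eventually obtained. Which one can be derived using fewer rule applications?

haline: sylol and zoride present → haline forms (Rx 1). [1 rule application]
belide: sylol and zoride present → galate forms (Rx 7). sylol and zoride present → haline forms (Rx 1). galate and sylol present → bryate forms (Rx 3). zoride, haline, and bryate present → belide forms (Rx 8). [4 rule applications]
haline needs fewer.

haline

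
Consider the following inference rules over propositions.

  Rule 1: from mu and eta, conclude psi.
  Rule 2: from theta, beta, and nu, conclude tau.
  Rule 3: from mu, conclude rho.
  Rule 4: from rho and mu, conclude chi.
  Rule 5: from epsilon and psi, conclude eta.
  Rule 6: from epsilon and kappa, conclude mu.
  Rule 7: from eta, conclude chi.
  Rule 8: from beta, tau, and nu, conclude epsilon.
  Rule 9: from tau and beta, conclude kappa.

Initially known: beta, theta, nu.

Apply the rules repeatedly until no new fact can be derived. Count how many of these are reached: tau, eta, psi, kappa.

2

From theta, beta, and nu, Rule 2 gives tau.
From tau and beta, Rule 9 gives kappa.
tau: reached.
eta would need epsilon and psi (Rule 5), but psi is never established.
psi would need mu and eta (Rule 1), but eta is never established.
kappa: reached.
Reached: tau and kappa — 2 of the 4.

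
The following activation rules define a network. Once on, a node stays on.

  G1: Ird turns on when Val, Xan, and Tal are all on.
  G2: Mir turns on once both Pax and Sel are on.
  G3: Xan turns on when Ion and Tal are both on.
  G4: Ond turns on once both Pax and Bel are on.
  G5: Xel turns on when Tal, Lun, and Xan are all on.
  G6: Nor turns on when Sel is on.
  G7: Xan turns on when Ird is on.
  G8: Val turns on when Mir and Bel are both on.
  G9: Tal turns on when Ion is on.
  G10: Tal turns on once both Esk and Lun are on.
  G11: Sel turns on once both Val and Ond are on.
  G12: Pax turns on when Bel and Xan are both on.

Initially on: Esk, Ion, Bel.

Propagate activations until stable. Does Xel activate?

Xel would need Tal, Lun, and Xan (G5), but Lun never turns on.

No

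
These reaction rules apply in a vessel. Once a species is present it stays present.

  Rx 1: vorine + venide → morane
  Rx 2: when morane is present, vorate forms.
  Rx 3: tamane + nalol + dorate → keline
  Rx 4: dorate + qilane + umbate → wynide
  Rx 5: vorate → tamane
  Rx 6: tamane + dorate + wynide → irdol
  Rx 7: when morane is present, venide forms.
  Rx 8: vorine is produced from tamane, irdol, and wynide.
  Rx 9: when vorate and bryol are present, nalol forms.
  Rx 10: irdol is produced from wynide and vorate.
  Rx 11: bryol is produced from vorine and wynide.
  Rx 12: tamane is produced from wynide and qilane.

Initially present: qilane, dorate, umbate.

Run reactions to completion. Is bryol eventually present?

dorate, qilane, and umbate present → wynide forms (Rx 4).
wynide and qilane present → tamane forms (Rx 12).
tamane, dorate, and wynide present → irdol forms (Rx 6).
tamane, irdol, and wynide present → vorine forms (Rx 8).
vorine and wynide present → bryol forms (Rx 11).

Yes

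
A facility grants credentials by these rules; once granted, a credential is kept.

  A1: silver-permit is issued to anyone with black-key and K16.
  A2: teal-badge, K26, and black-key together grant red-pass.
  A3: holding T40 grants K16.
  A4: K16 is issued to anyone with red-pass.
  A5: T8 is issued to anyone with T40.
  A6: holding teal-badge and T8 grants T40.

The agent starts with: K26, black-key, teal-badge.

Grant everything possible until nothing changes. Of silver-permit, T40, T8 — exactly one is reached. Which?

Holding teal-badge, K26, and black-key grants red-pass (A2).
Holding red-pass grants K16 (A4).
Holding black-key and K16 grants silver-permit (A1).
T40 would need teal-badge and T8 (A6), but T8 is never granted. T8 would need T40 (A5), but T40 is never granted.

silver-permit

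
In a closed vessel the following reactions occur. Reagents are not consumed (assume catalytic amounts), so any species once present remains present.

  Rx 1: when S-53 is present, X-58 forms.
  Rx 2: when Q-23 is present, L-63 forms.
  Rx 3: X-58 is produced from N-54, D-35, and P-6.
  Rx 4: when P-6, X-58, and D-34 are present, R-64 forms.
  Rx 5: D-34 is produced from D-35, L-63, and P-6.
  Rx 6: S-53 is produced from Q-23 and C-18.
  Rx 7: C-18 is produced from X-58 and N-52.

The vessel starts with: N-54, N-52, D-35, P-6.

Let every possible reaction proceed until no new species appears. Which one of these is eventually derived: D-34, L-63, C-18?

N-54, D-35, and P-6 present → X-58 forms (Rx 3).
X-58 and N-52 present → C-18 forms (Rx 7).
L-63 would need Q-23 (Rx 2), but Q-23 never forms. D-34 would need D-35, L-63, and P-6 (Rx 5), but L-63 never forms.

C-18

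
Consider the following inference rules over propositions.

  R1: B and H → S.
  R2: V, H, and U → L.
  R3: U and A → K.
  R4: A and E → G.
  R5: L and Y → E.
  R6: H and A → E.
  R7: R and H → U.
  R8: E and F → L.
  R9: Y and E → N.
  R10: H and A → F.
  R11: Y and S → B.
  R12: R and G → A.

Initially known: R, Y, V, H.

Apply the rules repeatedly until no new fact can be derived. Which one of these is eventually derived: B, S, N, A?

N

From R and H, R7 gives U.
From V, H, and U, R2 gives L.
From L and Y, R5 gives E.
Y and E hold, so N follows (R9).
S would need B and H (R1), but B is never established. B would need Y and S (R11), but S is never established. A would need R and G (R12), but G is never established.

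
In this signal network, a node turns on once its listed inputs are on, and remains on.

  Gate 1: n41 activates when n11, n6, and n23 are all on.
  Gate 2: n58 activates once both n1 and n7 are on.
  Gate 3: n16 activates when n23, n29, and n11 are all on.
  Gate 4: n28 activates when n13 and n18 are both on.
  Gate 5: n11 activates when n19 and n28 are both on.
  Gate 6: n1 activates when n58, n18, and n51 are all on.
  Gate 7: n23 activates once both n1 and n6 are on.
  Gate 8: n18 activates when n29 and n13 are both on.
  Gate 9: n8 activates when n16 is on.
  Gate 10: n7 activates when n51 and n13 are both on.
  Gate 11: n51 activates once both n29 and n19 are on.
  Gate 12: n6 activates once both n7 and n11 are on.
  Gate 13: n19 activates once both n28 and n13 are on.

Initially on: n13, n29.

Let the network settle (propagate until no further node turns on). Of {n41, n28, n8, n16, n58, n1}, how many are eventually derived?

Gate 8: n29 and n13 on → n18 on.
Gate 4: n13 and n18 on → n28 on.
n41 would need n11, n6, and n23 (Gate 1), but n23 never turns on.
n28: reached.
n8 would need n16 (Gate 9), but n16 never turns on.
n16 would need n23, n29, and n11 (Gate 3), but n23 never turns on.
n58 would need n1 and n7 (Gate 2), but n1 never turns on.
n1 would need n58, n18, and n51 (Gate 6), but n58 never turns on.
Reached: n28 — 1 of the 6.

1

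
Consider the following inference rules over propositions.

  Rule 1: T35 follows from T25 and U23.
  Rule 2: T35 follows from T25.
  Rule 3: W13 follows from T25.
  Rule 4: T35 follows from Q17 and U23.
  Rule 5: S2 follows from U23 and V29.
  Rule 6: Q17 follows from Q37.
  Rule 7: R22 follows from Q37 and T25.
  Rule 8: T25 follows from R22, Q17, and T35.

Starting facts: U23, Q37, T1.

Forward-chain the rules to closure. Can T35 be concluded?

Yes

Q37 holds, so Q17 follows (Rule 6).
From Q17 and U23, Rule 4 gives T35.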